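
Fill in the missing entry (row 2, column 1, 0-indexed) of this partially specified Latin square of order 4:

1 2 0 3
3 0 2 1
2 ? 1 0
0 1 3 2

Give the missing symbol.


Row 2 contains symbols [0, 1, 2] — missing [3].
Column 1 contains symbols [0, 1, 2] — missing [3].
The missing symbol must appear in both missing sets; intersection = [3].
Therefore the hidden value is 3.

Missing value = 3.


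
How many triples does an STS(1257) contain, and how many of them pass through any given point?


An STS(v) is a 2-(v, 3, 1) BIBD: block size k = 3, λ = 1.
Replication: r(k − 1) = λ(v − 1) ⇒ r·2 = 1257 − 1 = 1256 ⇒ r = 628.
Block count: bk = vr ⇒ b·3 = 1257·628 = 789396 ⇒ b = 263132.
(Check via b = v(v − 1)/6 = 1257·1256/6 = 1578792/6 = 263132.)

r = 628, b = 263132.


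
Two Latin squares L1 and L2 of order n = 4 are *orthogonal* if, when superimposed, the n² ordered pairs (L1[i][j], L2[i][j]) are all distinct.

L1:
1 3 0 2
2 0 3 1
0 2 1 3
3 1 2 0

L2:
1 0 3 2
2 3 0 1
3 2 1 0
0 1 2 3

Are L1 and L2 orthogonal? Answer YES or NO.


Form the n² = 16 superimposed pairs (L1[i][j], L2[i][j]), row by row (rows and columns indexed from 0):
row 0: (1,1) (3,0) (0,3) (2,2)
row 1: (2,2) (0,3) (3,0) (1,1)
row 2: (0,3) (2,2) (1,1) (3,0)
row 3: (3,0) (1,1) (2,2) (0,3)
Orthogonality requires all 16 pairs distinct.
But the pair (2,2) repeats: cell (0,3) has L1 = 2, L2 = 2, and cell (1,0) has L1 = 2, L2 = 2.
A repeated pair means some other pair never occurs (only 4 distinct pairs out of 16), so the squares are not orthogonal.
Conclusion: NO.

NO


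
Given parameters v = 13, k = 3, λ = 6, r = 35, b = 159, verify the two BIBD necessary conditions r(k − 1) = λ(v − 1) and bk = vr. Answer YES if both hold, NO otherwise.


Condition (i): r(k − 1) = 35·2 = 70; λ(v − 1) = 6·12 = 72. Match? NO.
Condition (ii): bk = 159·3 = 477; vr = 13·35 = 455. Match? NO.
Both conditions hold? NO.

NO


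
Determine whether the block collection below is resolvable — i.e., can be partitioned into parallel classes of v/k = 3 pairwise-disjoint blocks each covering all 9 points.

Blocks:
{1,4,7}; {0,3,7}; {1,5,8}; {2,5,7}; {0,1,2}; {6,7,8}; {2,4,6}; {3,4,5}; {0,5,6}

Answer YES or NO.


v = 9, block size k = 3, number of blocks = 9.
For resolvability, blocks must partition into parallel classes of size v/k = 3.
Total blocks must therefore be a multiple of 3: 9 = 3·3 + 0 ⇒ divisible ✓.
Consider block {1,4,7}. The only other block(s) in the collection disjoint from it are {0,5,6} — just 1 block(s). Any parallel class containing {1,4,7} would need 2 other blocks each disjoint from it, so no parallel class of size 3 can contain {1,4,7}.
Since every block must belong to some parallel class in a resolution, the collection cannot be partitioned into parallel classes.
Resolvable? NO.

NO


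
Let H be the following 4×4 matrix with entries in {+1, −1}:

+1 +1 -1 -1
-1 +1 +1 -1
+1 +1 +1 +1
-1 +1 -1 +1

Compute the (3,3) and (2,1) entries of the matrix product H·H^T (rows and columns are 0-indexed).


Row 1 of H: [-1, 1, 1, -1].
Row 2 of H: [1, 1, 1, 1].
Row 3 of H: [-1, 1, -1, 1].
(H·H^T)[3][3] = Σ_j H[3][j]·H[3][j] = (-1)² + (1)² + (-1)² + (1)² = 1 + 1 + 1 + 1 = 4.
(H·H^T)[2][1] = Σ_j H[2][j]·H[1][j] = (1)·(-1) + (1)·(1) + (1)·(1) + (1)·(-1) = -1 + 1 + 1 + -1 = 0.
So rows 2 and 1 are orthogonal; the diagonal entry equals n = 4.

(3,3) entry = 4; (2,1) entry = 0.


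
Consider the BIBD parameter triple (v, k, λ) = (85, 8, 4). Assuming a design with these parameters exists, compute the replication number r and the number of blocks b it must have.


Any 2-(v, k, λ) BIBD satisfies two necessary conditions:
  (i)  Each point sits in r blocks, and counting incidences through any fixed point gives r(k − 1) = λ(v − 1), so r = λ(v − 1)/(k − 1).
  (ii) Total incidences bk = vr, so b = vr/k.
Step 1: r = λ(v − 1)/(k − 1) = 4·(85 − 1)/(8 − 1) = 4·84/7 = 336/7 = 48.
Step 2: b = vr/k = 85·48/8 = 4080/8 = 510.
Check integrality: r = 48 ∈ Z ✓, b = 510 ∈ Z ✓.
(These identities are necessary conditions: they determine r and b for any design with these parameters, but do not by themselves prove that one exists.)

r = 48, b = 510.


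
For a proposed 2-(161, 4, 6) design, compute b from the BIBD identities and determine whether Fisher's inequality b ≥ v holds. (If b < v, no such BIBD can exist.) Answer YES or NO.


r = λ(v − 1)/(k − 1) = 6·160/3 = 320.
b = vr/k = 161·320/4 = 12880.
Fisher's inequality: b ≥ v ⇔ 12880 ≥ 161? YES.

YES


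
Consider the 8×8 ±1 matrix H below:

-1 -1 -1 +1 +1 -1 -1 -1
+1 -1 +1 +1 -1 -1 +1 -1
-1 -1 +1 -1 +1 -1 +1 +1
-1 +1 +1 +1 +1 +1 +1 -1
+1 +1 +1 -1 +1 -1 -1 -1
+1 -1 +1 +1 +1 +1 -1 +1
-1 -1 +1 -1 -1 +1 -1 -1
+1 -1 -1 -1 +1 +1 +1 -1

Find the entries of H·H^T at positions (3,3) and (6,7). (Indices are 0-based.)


Row 3 of H: [-1, 1, 1, 1, 1, 1, 1, -1].
Row 6 of H: [-1, -1, 1, -1, -1, 1, -1, -1].
Row 7 of H: [1, -1, -1, -1, 1, 1, 1, -1].
(H·H^T)[3][3] = Σ_j H[3][j]·H[3][j] = (-1)² + (1)² + (1)² + (1)² + (1)² + (1)² + (1)² + (-1)² = 1 + 1 + 1 + 1 + 1 + 1 + 1 + 1 = 8.
(H·H^T)[6][7] = Σ_j H[6][j]·H[7][j] = (-1)·(1) + (-1)·(-1) + (1)·(-1) + (-1)·(-1) + (-1)·(1) + (1)·(1) + (-1)·(1) + (-1)·(-1) = -1 + 1 + -1 + 1 + -1 + 1 + -1 + 1 = 0.
So rows 6 and 7 are orthogonal; the diagonal entry equals n = 8.

(3,3) entry = 8; (6,7) entry = 0.


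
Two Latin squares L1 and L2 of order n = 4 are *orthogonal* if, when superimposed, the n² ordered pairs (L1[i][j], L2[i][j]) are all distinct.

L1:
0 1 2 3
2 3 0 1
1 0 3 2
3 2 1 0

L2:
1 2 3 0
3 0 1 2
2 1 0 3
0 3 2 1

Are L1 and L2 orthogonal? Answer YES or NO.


Form the n² = 16 superimposed pairs (L1[i][j], L2[i][j]), row by row (rows and columns indexed from 0):
row 0: (0,1) (1,2) (2,3) (3,0)
row 1: (2,3) (3,0) (0,1) (1,2)
row 2: (1,2) (0,1) (3,0) (2,3)
row 3: (3,0) (2,3) (1,2) (0,1)
Orthogonality requires all 16 pairs distinct.
But the pair (2,3) repeats: cell (0,2) has L1 = 2, L2 = 3, and cell (1,0) has L1 = 2, L2 = 3.
A repeated pair means some other pair never occurs (only 4 distinct pairs out of 16), so the squares are not orthogonal.
Conclusion: NO.

NO


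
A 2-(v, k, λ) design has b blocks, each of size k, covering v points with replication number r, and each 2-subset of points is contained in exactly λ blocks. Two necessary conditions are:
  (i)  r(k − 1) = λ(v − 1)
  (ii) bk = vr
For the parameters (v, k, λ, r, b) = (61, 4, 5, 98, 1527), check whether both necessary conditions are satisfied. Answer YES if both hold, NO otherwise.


Condition (i): r(k − 1) = 98·3 = 294; λ(v − 1) = 5·60 = 300. Match? NO.
Condition (ii): bk = 1527·4 = 6108; vr = 61·98 = 5978. Match? NO.
Both conditions hold? NO.

NO


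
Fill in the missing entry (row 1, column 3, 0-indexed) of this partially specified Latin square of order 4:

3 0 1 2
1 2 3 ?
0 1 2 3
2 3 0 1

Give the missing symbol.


Row 1 contains symbols [1, 2, 3] — missing [0].
Column 3 contains symbols [1, 2, 3] — missing [0].
The missing symbol must appear in both missing sets; intersection = [0].
Therefore the hidden value is 0.

Missing value = 0.


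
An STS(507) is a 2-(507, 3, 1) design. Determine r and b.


An STS(v) is a 2-(v, 3, 1) BIBD: block size k = 3, λ = 1.
Replication: r(k − 1) = λ(v − 1) ⇒ r·2 = 507 − 1 = 506 ⇒ r = 253.
Block count: bk = vr ⇒ b·3 = 507·253 = 128271 ⇒ b = 42757.

r = 253, b = 42757.


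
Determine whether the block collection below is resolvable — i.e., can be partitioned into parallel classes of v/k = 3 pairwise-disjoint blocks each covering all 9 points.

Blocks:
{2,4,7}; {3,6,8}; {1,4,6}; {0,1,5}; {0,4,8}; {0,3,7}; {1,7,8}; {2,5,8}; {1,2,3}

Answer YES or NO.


v = 9, block size k = 3, number of blocks = 9.
For resolvability, blocks must partition into parallel classes of size v/k = 3.
Total blocks must therefore be a multiple of 3: 9 = 3·3 + 0 ⇒ divisible ✓.
Consider block {0,4,8}. The only other block(s) in the collection disjoint from it are {1,2,3} — just 1 block(s). Any parallel class containing {0,4,8} would need 2 other blocks each disjoint from it, so no parallel class of size 3 can contain {0,4,8}.
Since every block must belong to some parallel class in a resolution, the collection cannot be partitioned into parallel classes.
Resolvable? NO.

NO


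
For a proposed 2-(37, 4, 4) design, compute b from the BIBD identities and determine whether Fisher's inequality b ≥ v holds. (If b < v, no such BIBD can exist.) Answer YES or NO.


b = λv(v − 1)/(k(k − 1)) = 4·37·36/(4·3) = 5328/12 = 444.
Compare with v = 37: b ≥ v, so Fisher's inequality holds.

YES


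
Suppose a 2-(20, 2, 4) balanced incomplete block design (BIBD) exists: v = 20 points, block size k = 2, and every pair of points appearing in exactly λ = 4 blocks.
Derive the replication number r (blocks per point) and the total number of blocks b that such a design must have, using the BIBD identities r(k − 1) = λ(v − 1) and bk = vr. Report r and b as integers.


Any 2-(v, k, λ) BIBD satisfies two necessary conditions:
  (i)  Each point sits in r blocks, and counting incidences through any fixed point gives r(k − 1) = λ(v − 1), so r = λ(v − 1)/(k − 1).
  (ii) Total incidences bk = vr, so b = vr/k.
Step 1: r = λ(v − 1)/(k − 1) = 4·(20 − 1)/(2 − 1) = 4·19/1 = 76/1 = 76.
Step 2: b = vr/k = 20·76/2 = 1520/2 = 760.
Check integrality: r = 76 ∈ Z ✓, b = 760 ∈ Z ✓.
(These identities are necessary conditions: they determine r and b for any design with these parameters, but do not by themselves prove that one exists.)

r = 76, b = 760.


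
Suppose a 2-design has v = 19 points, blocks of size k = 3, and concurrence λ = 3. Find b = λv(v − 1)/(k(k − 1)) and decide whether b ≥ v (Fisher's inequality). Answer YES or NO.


b = λv(v − 1)/(k(k − 1)) = 3·19·18/(3·2) = 1026/6 = 171.
Compare with v = 19: b ≥ v, so Fisher's inequality holds.

YES


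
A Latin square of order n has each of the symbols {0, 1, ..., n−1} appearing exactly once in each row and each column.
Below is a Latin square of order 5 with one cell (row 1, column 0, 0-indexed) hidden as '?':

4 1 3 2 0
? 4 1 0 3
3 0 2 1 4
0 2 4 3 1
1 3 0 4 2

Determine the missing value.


Row 1 contains symbols [0, 1, 3, 4] — missing [2].
Column 0 contains symbols [0, 1, 3, 4] — missing [2].
The missing symbol must appear in both missing sets; intersection = [2].
Therefore the hidden value is 2.

Missing value = 2.


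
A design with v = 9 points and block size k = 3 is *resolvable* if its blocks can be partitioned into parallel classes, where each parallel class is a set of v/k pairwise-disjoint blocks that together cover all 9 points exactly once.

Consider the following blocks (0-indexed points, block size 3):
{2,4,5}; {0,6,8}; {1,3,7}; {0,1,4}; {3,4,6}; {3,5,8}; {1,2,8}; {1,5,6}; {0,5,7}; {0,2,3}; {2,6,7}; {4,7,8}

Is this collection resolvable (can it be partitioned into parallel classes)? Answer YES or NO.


v = 9, block size k = 3, number of blocks = 12.
For resolvability, blocks must partition into parallel classes of size v/k = 3.
Total blocks must therefore be a multiple of 3: 12 = 3·4 + 0 ⇒ divisible ✓.
Greedy packing gives 4 candidate class(es). Each should be a full parallel class (size 3, covers all 9 points).
  Class 1 (3 blocks): {2,4,5}; {0,6,8}; {1,3,7}. Points covered: [0, 1, 2, 3, 4, 5, 6, 7, 8].
  Class 2 (3 blocks): {0,1,4}; {3,5,8}; {2,6,7}. Points covered: [0, 1, 2, 3, 4, 5, 6, 7, 8].
  Class 3 (3 blocks): {3,4,6}; {1,2,8}; {0,5,7}. Points covered: [0, 1, 2, 3, 4, 5, 6, 7, 8].
  Class 4 (3 blocks): {1,5,6}; {0,2,3}; {4,7,8}. Points covered: [0, 1, 2, 3, 4, 5, 6, 7, 8].
All classes full (size 3)? YES. All classes cover every point? YES.
Resolvable? YES.

YES


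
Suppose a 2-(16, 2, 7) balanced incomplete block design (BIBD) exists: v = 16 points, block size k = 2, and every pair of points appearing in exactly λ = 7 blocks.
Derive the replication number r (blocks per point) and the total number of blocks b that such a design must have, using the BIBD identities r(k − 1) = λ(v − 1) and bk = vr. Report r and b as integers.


Any 2-(v, k, λ) BIBD satisfies two necessary conditions:
  (i)  Each point sits in r blocks, and counting incidences through any fixed point gives r(k − 1) = λ(v − 1), so r = λ(v − 1)/(k − 1).
  (ii) Total incidences bk = vr, so b = vr/k.
Step 1: r = λ(v − 1)/(k − 1) = 7·(16 − 1)/(2 − 1) = 7·15/1 = 105/1 = 105.
Step 2: b = vr/k = 16·105/2 = 1680/2 = 840.
Check integrality: r = 105 ∈ Z ✓, b = 840 ∈ Z ✓.
(These identities are necessary conditions: they determine r and b for any design with these parameters, but do not by themselves prove that one exists.)

r = 105, b = 840.


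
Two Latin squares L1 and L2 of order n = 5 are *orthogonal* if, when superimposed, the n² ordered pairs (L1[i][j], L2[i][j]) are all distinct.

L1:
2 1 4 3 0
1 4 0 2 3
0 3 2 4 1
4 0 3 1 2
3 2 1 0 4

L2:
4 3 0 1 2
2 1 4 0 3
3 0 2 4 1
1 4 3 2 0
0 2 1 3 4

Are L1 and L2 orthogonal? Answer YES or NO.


Form the n² = 25 superimposed pairs (L1[i][j], L2[i][j]), row by row (rows and columns indexed from 0):
row 0: (2,4) (1,3) (4,0) (3,1) (0,2)
row 1: (1,2) (4,1) (0,4) (2,0) (3,3)
row 2: (0,3) (3,0) (2,2) (4,4) (1,1)
row 3: (4,1) (0,4) (3,3) (1,2) (2,0)
row 4: (3,0) (2,2) (1,1) (0,3) (4,4)
Orthogonality requires all 25 pairs distinct.
But the pair (4,1) repeats: cell (1,1) has L1 = 4, L2 = 1, and cell (3,0) has L1 = 4, L2 = 1.
A repeated pair means some other pair never occurs (only 15 distinct pairs out of 25), so the squares are not orthogonal.
Conclusion: NO.

NO


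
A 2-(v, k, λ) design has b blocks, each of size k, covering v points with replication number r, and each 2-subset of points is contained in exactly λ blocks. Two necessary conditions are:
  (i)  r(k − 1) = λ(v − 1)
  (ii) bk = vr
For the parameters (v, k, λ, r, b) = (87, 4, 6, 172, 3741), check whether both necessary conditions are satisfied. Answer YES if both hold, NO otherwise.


Condition (i): r(k − 1) = 172·3 = 516; λ(v − 1) = 6·86 = 516. Match? YES.
Condition (ii): bk = 3741·4 = 14964; vr = 87·172 = 14964. Match? YES.
Both conditions hold? YES.

YES


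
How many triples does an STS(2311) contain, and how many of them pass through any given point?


An STS(v) is a 2-(v, 3, 1) BIBD: block size k = 3, λ = 1.
Replication: r(k − 1) = λ(v − 1) ⇒ r·2 = 2311 − 1 = 2310 ⇒ r = 1155.
Block count: bk = vr ⇒ b·3 = 2311·1155 = 2669205 ⇒ b = 889735.

r = 1155, b = 889735.


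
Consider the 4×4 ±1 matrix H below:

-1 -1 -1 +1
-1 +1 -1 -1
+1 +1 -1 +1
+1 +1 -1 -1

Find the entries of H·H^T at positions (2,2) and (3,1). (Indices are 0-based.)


Row 1 of H: [-1, 1, -1, -1].
Row 2 of H: [1, 1, -1, 1].
Row 3 of H: [1, 1, -1, -1].
(H·H^T)[2][2] = Σ_j H[2][j]·H[2][j] = (1)² + (1)² + (-1)² + (1)² = 1 + 1 + 1 + 1 = 4.
(H·H^T)[3][1] = Σ_j H[3][j]·H[1][j] = (1)·(-1) + (1)·(1) + (-1)·(-1) + (-1)·(-1) = -1 + 1 + 1 + 1 = 2.
Rows 3 and 1 are not orthogonal (dot product = 2 ≠ 0), so H is not a Hadamard matrix.

(2,2) entry = 4; (3,1) entry = 2.


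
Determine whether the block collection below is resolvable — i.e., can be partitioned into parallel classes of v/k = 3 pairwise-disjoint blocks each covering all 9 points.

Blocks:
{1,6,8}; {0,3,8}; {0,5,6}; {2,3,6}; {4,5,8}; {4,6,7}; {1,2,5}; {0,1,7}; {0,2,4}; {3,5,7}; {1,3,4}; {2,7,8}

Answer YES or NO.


v = 9, block size k = 3, number of blocks = 12.
For resolvability, blocks must partition into parallel classes of size v/k = 3.
Total blocks must therefore be a multiple of 3: 12 = 3·4 + 0 ⇒ divisible ✓.
Greedy packing gives 4 candidate class(es). Each should be a full parallel class (size 3, covers all 9 points).
  Class 1 (3 blocks): {1,6,8}; {0,2,4}; {3,5,7}. Points covered: [0, 1, 2, 3, 4, 5, 6, 7, 8].
  Class 2 (3 blocks): {0,3,8}; {4,6,7}; {1,2,5}. Points covered: [0, 1, 2, 3, 4, 5, 6, 7, 8].
  Class 3 (3 blocks): {0,5,6}; {1,3,4}; {2,7,8}. Points covered: [0, 1, 2, 3, 4, 5, 6, 7, 8].
  Class 4 (3 blocks): {2,3,6}; {4,5,8}; {0,1,7}. Points covered: [0, 1, 2, 3, 4, 5, 6, 7, 8].
All classes full (size 3)? YES. All classes cover every point? YES.
Resolvable? YES.

YES


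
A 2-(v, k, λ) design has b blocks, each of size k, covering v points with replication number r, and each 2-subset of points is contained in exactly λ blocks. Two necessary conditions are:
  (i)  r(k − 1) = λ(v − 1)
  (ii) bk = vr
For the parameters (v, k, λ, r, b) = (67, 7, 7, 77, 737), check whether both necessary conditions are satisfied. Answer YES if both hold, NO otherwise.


Condition (i): r(k − 1) = 77·6 = 462; λ(v − 1) = 7·66 = 462. Match? YES.
Condition (ii): bk = 737·7 = 5159; vr = 67·77 = 5159. Match? YES.
Both conditions hold? YES.

YES


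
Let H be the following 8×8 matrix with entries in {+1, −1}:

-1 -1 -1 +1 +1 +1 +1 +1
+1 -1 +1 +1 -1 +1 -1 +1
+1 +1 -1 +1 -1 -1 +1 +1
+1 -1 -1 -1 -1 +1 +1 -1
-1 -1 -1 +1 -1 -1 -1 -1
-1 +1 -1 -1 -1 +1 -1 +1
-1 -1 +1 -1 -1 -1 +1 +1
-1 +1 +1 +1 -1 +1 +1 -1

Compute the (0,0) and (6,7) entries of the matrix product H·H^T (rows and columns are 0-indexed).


Row 0 of H: [-1, -1, -1, 1, 1, 1, 1, 1].
Row 6 of H: [-1, -1, 1, -1, -1, -1, 1, 1].
Row 7 of H: [-1, 1, 1, 1, -1, 1, 1, -1].
(H·H^T)[0][0] = Σ_j H[0][j]·H[0][j] = (-1)² + (-1)² + (-1)² + (1)² + (1)² + (1)² + (1)² + (1)² = 1 + 1 + 1 + 1 + 1 + 1 + 1 + 1 = 8.
(H·H^T)[6][7] = Σ_j H[6][j]·H[7][j] = (-1)·(-1) + (-1)·(1) + (1)·(1) + (-1)·(1) + (-1)·(-1) + (-1)·(1) + (1)·(1) + (1)·(-1) = 1 + -1 + 1 + -1 + 1 + -1 + 1 + -1 = 0.
So rows 6 and 7 are orthogonal; the diagonal entry equals n = 8.

(0,0) entry = 8; (6,7) entry = 0.


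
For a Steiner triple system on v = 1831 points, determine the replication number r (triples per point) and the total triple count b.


An STS(v) is a 2-(v, 3, 1) BIBD: block size k = 3, λ = 1.
Replication: r(k − 1) = λ(v − 1) ⇒ r·2 = 1831 − 1 = 1830 ⇒ r = 915.
Block count: bk = vr ⇒ b·3 = 1831·915 = 1675365 ⇒ b = 558455.

r = 915, b = 558455.


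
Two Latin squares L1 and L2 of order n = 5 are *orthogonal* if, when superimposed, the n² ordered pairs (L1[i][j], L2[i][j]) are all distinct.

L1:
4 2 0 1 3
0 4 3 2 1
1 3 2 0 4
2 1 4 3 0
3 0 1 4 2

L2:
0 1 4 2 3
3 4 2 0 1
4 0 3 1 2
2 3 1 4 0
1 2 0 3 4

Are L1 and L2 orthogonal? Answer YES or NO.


Form the n² = 25 superimposed pairs (L1[i][j], L2[i][j]), row by row (rows and columns indexed from 0):
row 0: (4,0) (2,1) (0,4) (1,2) (3,3)
row 1: (0,3) (4,4) (3,2) (2,0) (1,1)
row 2: (1,4) (3,0) (2,3) (0,1) (4,2)
row 3: (2,2) (1,3) (4,1) (3,4) (0,0)
row 4: (3,1) (0,2) (1,0) (4,3) (2,4)
Orthogonality requires all 25 pairs distinct.
Check by first coordinate: for each symbol s of L1, list the L2 entries in the n cells where L1 = s; they must all differ.
  L1 = 0: L2 entries (in reading order) 4, 3, 1, 0, 2 — all 5 distinct ✓
  L1 = 1: L2 entries (in reading order) 2, 1, 4, 3, 0 — all 5 distinct ✓
  L1 = 2: L2 entries (in reading order) 1, 0, 3, 2, 4 — all 5 distinct ✓
  L1 = 3: L2 entries (in reading order) 3, 2, 0, 4, 1 — all 5 distinct ✓
  L1 = 4: L2 entries (in reading order) 0, 4, 2, 1, 3 — all 5 distinct ✓
Every symbol of L1 meets every symbol of L2 exactly once, so all 25 pairs are distinct (25 of 25).
Conclusion: YES.

YES


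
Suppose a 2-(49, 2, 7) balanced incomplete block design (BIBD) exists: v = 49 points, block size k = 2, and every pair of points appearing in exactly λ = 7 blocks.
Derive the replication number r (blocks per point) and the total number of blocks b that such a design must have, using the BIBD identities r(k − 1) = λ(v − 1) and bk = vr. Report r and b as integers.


Any 2-(v, k, λ) BIBD satisfies two necessary conditions:
  (i)  Each point sits in r blocks, and counting incidences through any fixed point gives r(k − 1) = λ(v − 1), so r = λ(v − 1)/(k − 1).
  (ii) Total incidences bk = vr, so b = vr/k.
Step 1: r = λ(v − 1)/(k − 1) = 7·(49 − 1)/(2 − 1) = 7·48/1 = 336/1 = 336.
Step 2: b = vr/k = 49·336/2 = 16464/2 = 8232.
Check integrality: r = 336 ∈ Z ✓, b = 8232 ∈ Z ✓.
(These identities are necessary conditions: they determine r and b for any design with these parameters, but do not by themselves prove that one exists.)

r = 336, b = 8232.


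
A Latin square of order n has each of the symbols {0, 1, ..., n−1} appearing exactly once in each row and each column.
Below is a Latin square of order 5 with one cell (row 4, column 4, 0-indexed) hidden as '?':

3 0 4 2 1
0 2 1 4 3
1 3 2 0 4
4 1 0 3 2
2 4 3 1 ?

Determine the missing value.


Row 4 contains symbols [1, 2, 3, 4] — missing [0].
Column 4 contains symbols [1, 2, 3, 4] — missing [0].
The missing symbol must appear in both missing sets; intersection = [0].
Therefore the hidden value is 0.

Missing value = 0.


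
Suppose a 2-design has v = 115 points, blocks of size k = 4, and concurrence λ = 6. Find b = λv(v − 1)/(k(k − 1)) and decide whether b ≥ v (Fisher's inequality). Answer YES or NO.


r = λ(v − 1)/(k − 1) = 6·114/3 = 228.
b = vr/k = 115·228/4 = 6555.
Fisher's inequality: b ≥ v ⇔ 6555 ≥ 115? YES.

YES


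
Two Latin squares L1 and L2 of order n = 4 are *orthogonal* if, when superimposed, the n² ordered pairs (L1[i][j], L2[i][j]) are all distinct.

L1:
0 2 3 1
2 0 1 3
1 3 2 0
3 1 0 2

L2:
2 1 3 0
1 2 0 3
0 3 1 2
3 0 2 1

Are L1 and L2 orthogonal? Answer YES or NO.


Form the n² = 16 superimposed pairs (L1[i][j], L2[i][j]), row by row (rows and columns indexed from 0):
row 0: (0,2) (2,1) (3,3) (1,0)
row 1: (2,1) (0,2) (1,0) (3,3)
row 2: (1,0) (3,3) (2,1) (0,2)
row 3: (3,3) (1,0) (0,2) (2,1)
Orthogonality requires all 16 pairs distinct.
But the pair (2,1) repeats: cell (0,1) has L1 = 2, L2 = 1, and cell (1,0) has L1 = 2, L2 = 1.
A repeated pair means some other pair never occurs (only 4 distinct pairs out of 16), so the squares are not orthogonal.
Conclusion: NO.

NO


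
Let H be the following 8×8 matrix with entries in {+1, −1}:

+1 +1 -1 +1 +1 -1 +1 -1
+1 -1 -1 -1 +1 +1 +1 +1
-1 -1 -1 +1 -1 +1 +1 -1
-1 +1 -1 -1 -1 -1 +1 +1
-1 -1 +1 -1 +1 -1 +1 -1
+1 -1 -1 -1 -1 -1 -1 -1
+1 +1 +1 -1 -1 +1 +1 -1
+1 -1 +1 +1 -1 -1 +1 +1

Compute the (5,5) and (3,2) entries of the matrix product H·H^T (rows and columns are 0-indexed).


Row 2 of H: [-1, -1, -1, 1, -1, 1, 1, -1].
Row 3 of H: [-1, 1, -1, -1, -1, -1, 1, 1].
Row 5 of H: [1, -1, -1, -1, -1, -1, -1, -1].
(H·H^T)[5][5] = Σ_j H[5][j]·H[5][j] = (1)² + (-1)² + (-1)² + (-1)² + (-1)² + (-1)² + (-1)² + (-1)² = 1 + 1 + 1 + 1 + 1 + 1 + 1 + 1 = 8.
(H·H^T)[3][2] = Σ_j H[3][j]·H[2][j] = (-1)·(-1) + (1)·(-1) + (-1)·(-1) + (-1)·(1) + (-1)·(-1) + (-1)·(1) + (1)·(1) + (1)·(-1) = 1 + -1 + 1 + -1 + 1 + -1 + 1 + -1 = 0.
So rows 3 and 2 are orthogonal; the diagonal entry equals n = 8.

(5,5) entry = 8; (3,2) entry = 0.


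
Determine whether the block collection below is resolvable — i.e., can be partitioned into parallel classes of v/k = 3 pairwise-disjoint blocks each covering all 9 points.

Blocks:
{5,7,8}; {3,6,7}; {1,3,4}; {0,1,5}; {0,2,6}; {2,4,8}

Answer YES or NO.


v = 9, block size k = 3, number of blocks = 6.
For resolvability, blocks must partition into parallel classes of size v/k = 3.
Total blocks must therefore be a multiple of 3: 6 = 3·2 + 0 ⇒ divisible ✓.
Greedy packing gives 2 candidate class(es). Each should be a full parallel class (size 3, covers all 9 points).
  Class 1 (3 blocks): {5,7,8}; {1,3,4}; {0,2,6}. Points covered: [0, 1, 2, 3, 4, 5, 6, 7, 8].
  Class 2 (3 blocks): {3,6,7}; {0,1,5}; {2,4,8}. Points covered: [0, 1, 2, 3, 4, 5, 6, 7, 8].
All classes full (size 3)? YES. All classes cover every point? YES.
Resolvable? YES.

YES


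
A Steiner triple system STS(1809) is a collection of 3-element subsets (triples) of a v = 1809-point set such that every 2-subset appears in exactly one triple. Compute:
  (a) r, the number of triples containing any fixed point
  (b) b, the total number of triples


An STS(v) is a 2-(v, 3, 1) BIBD: block size k = 3, λ = 1.
Replication: r(k − 1) = λ(v − 1) ⇒ r·2 = 1809 − 1 = 1808 ⇒ r = 904.
Block count: bk = vr ⇒ b·3 = 1809·904 = 1635336 ⇒ b = 545112.
(Check via b = v(v − 1)/6 = 1809·1808/6 = 3270672/6 = 545112.)

r = 904, b = 545112.


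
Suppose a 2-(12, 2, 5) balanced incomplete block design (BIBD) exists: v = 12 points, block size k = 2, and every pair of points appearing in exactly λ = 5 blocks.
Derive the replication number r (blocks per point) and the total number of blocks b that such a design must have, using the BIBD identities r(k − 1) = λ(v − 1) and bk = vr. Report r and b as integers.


Any 2-(v, k, λ) BIBD satisfies two necessary conditions:
  (i)  Each point sits in r blocks, and counting incidences through any fixed point gives r(k − 1) = λ(v − 1), so r = λ(v − 1)/(k − 1).
  (ii) Total incidences bk = vr, so b = vr/k.
Step 1: r = λ(v − 1)/(k − 1) = 5·(12 − 1)/(2 − 1) = 5·11/1 = 55/1 = 55.
Step 2: b = vr/k = 12·55/2 = 660/2 = 330.
Check integrality: r = 55 ∈ Z ✓, b = 330 ∈ Z ✓.
(These identities are necessary conditions: they determine r and b for any design with these parameters, but do not by themselves prove that one exists.)

r = 55, b = 330.


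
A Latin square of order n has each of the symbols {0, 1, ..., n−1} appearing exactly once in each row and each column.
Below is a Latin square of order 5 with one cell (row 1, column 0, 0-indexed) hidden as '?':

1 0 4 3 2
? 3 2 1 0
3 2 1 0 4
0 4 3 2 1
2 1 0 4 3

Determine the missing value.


Row 1 contains symbols [0, 1, 2, 3] — missing [4].
Column 0 contains symbols [0, 1, 2, 3] — missing [4].
The missing symbol must appear in both missing sets; intersection = [4].
Therefore the hidden value is 4.

Missing value = 4.


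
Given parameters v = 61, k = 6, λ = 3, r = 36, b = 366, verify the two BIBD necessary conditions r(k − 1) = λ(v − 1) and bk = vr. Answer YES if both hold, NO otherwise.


Condition (i): r(k − 1) = 36·5 = 180; λ(v − 1) = 3·60 = 180. Match? YES.
Condition (ii): bk = 366·6 = 2196; vr = 61·36 = 2196. Match? YES.
Both conditions hold? YES.

YES


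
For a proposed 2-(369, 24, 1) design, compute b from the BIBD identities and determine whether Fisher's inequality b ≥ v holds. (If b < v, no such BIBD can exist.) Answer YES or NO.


r = λ(v − 1)/(k − 1) = 1·368/23 = 16.
b = vr/k = 369·16/24 = 246.
Fisher's inequality: b ≥ v ⇔ 246 ≥ 369? NO.

NO


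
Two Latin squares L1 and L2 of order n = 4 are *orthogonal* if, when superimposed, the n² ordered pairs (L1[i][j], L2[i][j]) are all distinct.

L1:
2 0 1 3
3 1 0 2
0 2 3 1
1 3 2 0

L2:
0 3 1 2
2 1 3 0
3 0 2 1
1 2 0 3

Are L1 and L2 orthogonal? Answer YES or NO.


Form the n² = 16 superimposed pairs (L1[i][j], L2[i][j]), row by row (rows and columns indexed from 0):
row 0: (2,0) (0,3) (1,1) (3,2)
row 1: (3,2) (1,1) (0,3) (2,0)
row 2: (0,3) (2,0) (3,2) (1,1)
row 3: (1,1) (3,2) (2,0) (0,3)
Orthogonality requires all 16 pairs distinct.
But the pair (3,2) repeats: cell (0,3) has L1 = 3, L2 = 2, and cell (1,0) has L1 = 3, L2 = 2.
A repeated pair means some other pair never occurs (only 4 distinct pairs out of 16), so the squares are not orthogonal.
Conclusion: NO.

NO


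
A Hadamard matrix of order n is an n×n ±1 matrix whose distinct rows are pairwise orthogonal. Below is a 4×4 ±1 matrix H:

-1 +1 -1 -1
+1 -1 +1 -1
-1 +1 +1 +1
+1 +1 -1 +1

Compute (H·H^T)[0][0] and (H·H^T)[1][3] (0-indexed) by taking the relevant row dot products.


Row 0 of H: [-1, 1, -1, -1].
Row 1 of H: [1, -1, 1, -1].
Row 3 of H: [1, 1, -1, 1].
(H·H^T)[0][0] = Σ_j H[0][j]·H[0][j] = (-1)² + (1)² + (-1)² + (-1)² = 1 + 1 + 1 + 1 = 4.
(H·H^T)[1][3] = Σ_j H[1][j]·H[3][j] = (1)·(1) + (-1)·(1) + (1)·(-1) + (-1)·(1) = 1 + -1 + -1 + -1 = -2.
Rows 1 and 3 are not orthogonal (dot product = -2 ≠ 0), so H is not a Hadamard matrix.

(0,0) entry = 4; (1,3) entry = -2.


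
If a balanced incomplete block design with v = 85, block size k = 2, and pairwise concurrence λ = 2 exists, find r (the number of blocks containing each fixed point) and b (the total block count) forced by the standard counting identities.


Any 2-(v, k, λ) BIBD satisfies two necessary conditions:
  (i)  Each point sits in r blocks, and counting incidences through any fixed point gives r(k − 1) = λ(v − 1), so r = λ(v − 1)/(k − 1).
  (ii) Total incidences bk = vr, so b = vr/k.
Step 1: r = λ(v − 1)/(k − 1) = 2·(85 − 1)/(2 − 1) = 2·84/1 = 168/1 = 168.
Step 2: b = vr/k = 85·168/2 = 14280/2 = 7140.
Check integrality: r = 168 ∈ Z ✓, b = 7140 ∈ Z ✓.
(These identities are necessary conditions: they determine r and b for any design with these parameters, but do not by themselves prove that one exists.)

r = 168, b = 7140.


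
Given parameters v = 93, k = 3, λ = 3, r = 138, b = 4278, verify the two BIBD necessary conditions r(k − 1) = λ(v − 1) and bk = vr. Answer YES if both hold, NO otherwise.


Condition (i): r(k − 1) = 138·2 = 276; λ(v − 1) = 3·92 = 276. Match? YES.
Condition (ii): bk = 4278·3 = 12834; vr = 93·138 = 12834. Match? YES.
Both conditions hold? YES.

YES


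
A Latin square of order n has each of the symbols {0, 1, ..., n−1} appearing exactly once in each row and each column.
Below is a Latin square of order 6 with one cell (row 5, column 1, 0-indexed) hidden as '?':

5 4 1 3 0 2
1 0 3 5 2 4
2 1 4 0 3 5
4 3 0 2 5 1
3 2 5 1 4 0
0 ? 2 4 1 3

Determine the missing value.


Row 5 contains symbols [0, 1, 2, 3, 4] — missing [5].
Column 1 contains symbols [0, 1, 2, 3, 4] — missing [5].
The missing symbol must appear in both missing sets; intersection = [5].
Therefore the hidden value is 5.

Missing value = 5.


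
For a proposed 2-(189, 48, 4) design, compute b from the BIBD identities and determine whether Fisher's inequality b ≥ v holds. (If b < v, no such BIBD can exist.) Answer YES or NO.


r = λ(v − 1)/(k − 1) = 4·188/47 = 16.
b = vr/k = 189·16/48 = 63.
Fisher's inequality: b ≥ v ⇔ 63 ≥ 189? NO.

NO


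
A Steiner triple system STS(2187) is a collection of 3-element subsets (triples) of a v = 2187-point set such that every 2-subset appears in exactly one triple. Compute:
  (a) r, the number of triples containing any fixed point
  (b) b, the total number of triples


An STS(v) is a 2-(v, 3, 1) BIBD: block size k = 3, λ = 1.
Replication: r(k − 1) = λ(v − 1) ⇒ r·2 = 2187 − 1 = 2186 ⇒ r = 1093.
Block count: bk = vr ⇒ b·3 = 2187·1093 = 2390391 ⇒ b = 796797.
(Check via b = v(v − 1)/6 = 2187·2186/6 = 4780782/6 = 796797.)

r = 1093, b = 796797.


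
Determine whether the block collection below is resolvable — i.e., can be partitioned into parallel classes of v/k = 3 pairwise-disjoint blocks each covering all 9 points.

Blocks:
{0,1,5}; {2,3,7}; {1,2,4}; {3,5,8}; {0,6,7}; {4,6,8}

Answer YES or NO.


v = 9, block size k = 3, number of blocks = 6.
For resolvability, blocks must partition into parallel classes of size v/k = 3.
Total blocks must therefore be a multiple of 3: 6 = 3·2 + 0 ⇒ divisible ✓.
Greedy packing gives 2 candidate class(es). Each should be a full parallel class (size 3, covers all 9 points).
  Class 1 (3 blocks): {0,1,5}; {2,3,7}; {4,6,8}. Points covered: [0, 1, 2, 3, 4, 5, 6, 7, 8].
  Class 2 (3 blocks): {1,2,4}; {3,5,8}; {0,6,7}. Points covered: [0, 1, 2, 3, 4, 5, 6, 7, 8].
All classes full (size 3)? YES. All classes cover every point? YES.
Resolvable? YES.

YES


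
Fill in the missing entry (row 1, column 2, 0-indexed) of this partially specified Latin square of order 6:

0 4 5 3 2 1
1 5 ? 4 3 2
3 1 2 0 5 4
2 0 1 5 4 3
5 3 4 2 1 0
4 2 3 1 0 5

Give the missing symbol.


Row 1 contains symbols [1, 2, 3, 4, 5] — missing [0].
Column 2 contains symbols [1, 2, 3, 4, 5] — missing [0].
The missing symbol must appear in both missing sets; intersection = [0].
Therefore the hidden value is 0.

Missing value = 0.


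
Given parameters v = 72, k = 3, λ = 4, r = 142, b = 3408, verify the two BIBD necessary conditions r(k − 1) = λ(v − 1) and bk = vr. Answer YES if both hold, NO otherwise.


Condition (i): r(k − 1) = 142·2 = 284; λ(v − 1) = 4·71 = 284. Match? YES.
Condition (ii): bk = 3408·3 = 10224; vr = 72·142 = 10224. Match? YES.
Both conditions hold? YES.

YES


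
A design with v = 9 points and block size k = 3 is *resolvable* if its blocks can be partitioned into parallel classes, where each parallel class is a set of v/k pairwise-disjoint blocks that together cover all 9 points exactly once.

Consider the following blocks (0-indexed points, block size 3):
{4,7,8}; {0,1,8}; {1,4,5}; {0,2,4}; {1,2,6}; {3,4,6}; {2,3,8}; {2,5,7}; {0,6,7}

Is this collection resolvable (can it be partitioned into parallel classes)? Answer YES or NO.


v = 9, block size k = 3, number of blocks = 9.
For resolvability, blocks must partition into parallel classes of size v/k = 3.
Total blocks must therefore be a multiple of 3: 9 = 3·3 + 0 ⇒ divisible ✓.
Consider block {4,7,8}. The only other block(s) in the collection disjoint from it are {1,2,6} — just 1 block(s). Any parallel class containing {4,7,8} would need 2 other blocks each disjoint from it, so no parallel class of size 3 can contain {4,7,8}.
Since every block must belong to some parallel class in a resolution, the collection cannot be partitioned into parallel classes.
Resolvable? NO.

NO


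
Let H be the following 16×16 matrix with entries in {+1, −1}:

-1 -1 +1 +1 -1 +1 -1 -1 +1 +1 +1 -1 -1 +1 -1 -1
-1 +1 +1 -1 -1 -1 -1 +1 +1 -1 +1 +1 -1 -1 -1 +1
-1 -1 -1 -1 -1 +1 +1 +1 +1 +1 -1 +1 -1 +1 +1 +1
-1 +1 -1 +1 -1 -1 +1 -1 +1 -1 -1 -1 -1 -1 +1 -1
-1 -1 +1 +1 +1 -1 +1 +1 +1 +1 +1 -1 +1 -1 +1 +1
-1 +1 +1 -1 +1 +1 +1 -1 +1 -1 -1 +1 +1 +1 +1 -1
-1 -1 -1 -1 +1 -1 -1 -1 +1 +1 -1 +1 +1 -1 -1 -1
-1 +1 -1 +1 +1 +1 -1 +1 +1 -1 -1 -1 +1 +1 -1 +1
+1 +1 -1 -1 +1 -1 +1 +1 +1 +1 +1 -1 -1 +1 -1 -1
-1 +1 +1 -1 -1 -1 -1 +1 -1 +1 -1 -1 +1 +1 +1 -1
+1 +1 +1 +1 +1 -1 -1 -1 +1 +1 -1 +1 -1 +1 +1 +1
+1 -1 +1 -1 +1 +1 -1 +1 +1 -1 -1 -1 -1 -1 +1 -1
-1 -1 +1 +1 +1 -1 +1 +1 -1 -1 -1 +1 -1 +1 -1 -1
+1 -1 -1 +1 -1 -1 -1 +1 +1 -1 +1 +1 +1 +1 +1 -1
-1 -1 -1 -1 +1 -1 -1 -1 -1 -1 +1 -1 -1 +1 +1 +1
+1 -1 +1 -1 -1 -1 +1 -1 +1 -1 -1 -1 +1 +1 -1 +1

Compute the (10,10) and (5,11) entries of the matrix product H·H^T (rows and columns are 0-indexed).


Row 5 of H: [-1, 1, 1, -1, 1, 1, 1, -1, 1, -1, -1, 1, 1, 1, 1, -1].
Row 10 of H: [1, 1, 1, 1, 1, -1, -1, -1, 1, 1, -1, 1, -1, 1, 1, 1].
Row 11 of H: [1, -1, 1, -1, 1, 1, -1, 1, 1, -1, -1, -1, -1, -1, 1, -1].
(H·H^T)[10][10] = Σ_j H[10][j]·H[10][j] = (1)² + (1)² + (1)² + (1)² + (1)² + (-1)² + (-1)² + (-1)² + (1)² + (1)² + (-1)² + (1)² + (-1)² + (1)² + (1)² + (1)² = 1 + 1 + 1 + 1 + 1 + 1 + 1 + 1 + 1 + 1 + 1 + 1 + 1 + 1 + 1 + 1 = 16.
(H·H^T)[5][11] = Σ_j H[5][j]·H[11][j] = (-1)·(1) + (1)·(-1) + (1)·(1) + (-1)·(-1) + (1)·(1) + (1)·(1) + (1)·(-1) + (-1)·(1) + (1)·(1) + (-1)·(-1) + (-1)·(-1) + (1)·(-1) + (1)·(-1) + (1)·(-1) + (1)·(1) + (-1)·(-1) = -1 + -1 + 1 + 1 + 1 + 1 + -1 + -1 + 1 + 1 + 1 + -1 + -1 + -1 + 1 + 1 = 2.
Rows 5 and 11 are not orthogonal (dot product = 2 ≠ 0), so H is not a Hadamard matrix.

(10,10) entry = 16; (5,11) entry = 2.


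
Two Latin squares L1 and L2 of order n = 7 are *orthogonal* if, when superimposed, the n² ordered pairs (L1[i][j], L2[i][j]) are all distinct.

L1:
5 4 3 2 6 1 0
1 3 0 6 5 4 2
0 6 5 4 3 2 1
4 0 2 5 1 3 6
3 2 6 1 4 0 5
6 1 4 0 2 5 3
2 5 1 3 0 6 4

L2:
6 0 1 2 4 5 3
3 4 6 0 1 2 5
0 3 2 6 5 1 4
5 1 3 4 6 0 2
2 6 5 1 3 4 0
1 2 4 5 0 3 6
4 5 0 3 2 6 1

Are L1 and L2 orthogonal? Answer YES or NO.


Form the n² = 49 superimposed pairs (L1[i][j], L2[i][j]), row by row (rows and columns indexed from 0):
row 0: (5,6) (4,0) (3,1) (2,2) (6,4) (1,5) (0,3)
row 1: (1,3) (3,4) (0,6) (6,0) (5,1) (4,2) (2,5)
row 2: (0,0) (6,3) (5,2) (4,6) (3,5) (2,1) (1,4)
row 3: (4,5) (0,1) (2,3) (5,4) (1,6) (3,0) (6,2)
row 4: (3,2) (2,6) (6,5) (1,1) (4,3) (0,4) (5,0)
row 5: (6,1) (1,2) (4,4) (0,5) (2,0) (5,3) (3,6)
row 6: (2,4) (5,5) (1,0) (3,3) (0,2) (6,6) (4,1)
Orthogonality requires all 49 pairs distinct.
Check by first coordinate: for each symbol s of L1, list the L2 entries in the n cells where L1 = s; they must all differ.
  L1 = 0: L2 entries (in reading order) 3, 6, 0, 1, 4, 5, 2 — all 7 distinct ✓
  L1 = 1: L2 entries (in reading order) 5, 3, 4, 6, 1, 2, 0 — all 7 distinct ✓
  L1 = 2: L2 entries (in reading order) 2, 5, 1, 3, 6, 0, 4 — all 7 distinct ✓
  L1 = 3: L2 entries (in reading order) 1, 4, 5, 0, 2, 6, 3 — all 7 distinct ✓
  L1 = 4: L2 entries (in reading order) 0, 2, 6, 5, 3, 4, 1 — all 7 distinct ✓
  L1 = 5: L2 entries (in reading order) 6, 1, 2, 4, 0, 3, 5 — all 7 distinct ✓
  L1 = 6: L2 entries (in reading order) 4, 0, 3, 2, 5, 1, 6 — all 7 distinct ✓
Every symbol of L1 meets every symbol of L2 exactly once, so all 49 pairs are distinct (49 of 49).
Conclusion: YES.

YES


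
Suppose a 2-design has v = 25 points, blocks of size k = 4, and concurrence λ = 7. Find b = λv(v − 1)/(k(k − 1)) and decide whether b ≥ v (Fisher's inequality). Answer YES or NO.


r = λ(v − 1)/(k − 1) = 7·24/3 = 56.
b = vr/k = 25·56/4 = 350.
Fisher's inequality: b ≥ v ⇔ 350 ≥ 25? YES.

YES


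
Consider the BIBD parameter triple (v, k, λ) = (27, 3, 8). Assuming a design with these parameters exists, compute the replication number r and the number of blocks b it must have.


Any 2-(v, k, λ) BIBD satisfies two necessary conditions:
  (i)  Each point sits in r blocks, and counting incidences through any fixed point gives r(k − 1) = λ(v − 1), so r = λ(v − 1)/(k − 1).
  (ii) Total incidences bk = vr, so b = vr/k.
Step 1: r = λ(v − 1)/(k − 1) = 8·(27 − 1)/(3 − 1) = 8·26/2 = 208/2 = 104.
Step 2: b = vr/k = 27·104/3 = 2808/3 = 936.
Check integrality: r = 104 ∈ Z ✓, b = 936 ∈ Z ✓.
(These identities are necessary conditions: they determine r and b for any design with these parameters, but do not by themselves prove that one exists.)

r = 104, b = 936.


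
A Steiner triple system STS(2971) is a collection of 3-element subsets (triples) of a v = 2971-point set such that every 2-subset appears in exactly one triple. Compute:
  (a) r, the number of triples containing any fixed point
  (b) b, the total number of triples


An STS(v) is a 2-(v, 3, 1) BIBD: block size k = 3, λ = 1.
Replication: r(k − 1) = λ(v − 1) ⇒ r·2 = 2971 − 1 = 2970 ⇒ r = 1485.
Block count: b = v(v − 1)/6 = 2971·2970/6 = 8823870/6 = 1470645.
(Check via bk = vr: 1470645·3 = 4411935 = 2971·1485 = 4411935 ✓.)

r = 1485, b = 1470645.


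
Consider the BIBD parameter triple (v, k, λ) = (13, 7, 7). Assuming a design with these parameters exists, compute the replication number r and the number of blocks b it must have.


Any 2-(v, k, λ) BIBD satisfies two necessary conditions:
  (i)  Each point sits in r blocks, and counting incidences through any fixed point gives r(k − 1) = λ(v − 1), so r = λ(v − 1)/(k − 1).
  (ii) Total incidences bk = vr, so b = vr/k.
Step 1: r = λ(v − 1)/(k − 1) = 7·(13 − 1)/(7 − 1) = 7·12/6 = 84/6 = 14.
Step 2: b = vr/k = 13·14/7 = 182/7 = 26.
Check integrality: r = 14 ∈ Z ✓, b = 26 ∈ Z ✓.
(These identities are necessary conditions: they determine r and b for any design with these parameters, but do not by themselves prove that one exists.)

r = 14, b = 26.


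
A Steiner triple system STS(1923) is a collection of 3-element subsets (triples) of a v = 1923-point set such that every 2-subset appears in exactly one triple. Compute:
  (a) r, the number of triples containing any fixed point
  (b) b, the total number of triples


An STS(v) is a 2-(v, 3, 1) BIBD: block size k = 3, λ = 1.
Replication: r(k − 1) = λ(v − 1) ⇒ r·2 = 1923 − 1 = 1922 ⇒ r = 961.
Block count: b = v(v − 1)/6 = 1923·1922/6 = 3696006/6 = 616001.
(Check via bk = vr: 616001·3 = 1848003 = 1923·961 = 1848003 ✓.)

r = 961, b = 616001.


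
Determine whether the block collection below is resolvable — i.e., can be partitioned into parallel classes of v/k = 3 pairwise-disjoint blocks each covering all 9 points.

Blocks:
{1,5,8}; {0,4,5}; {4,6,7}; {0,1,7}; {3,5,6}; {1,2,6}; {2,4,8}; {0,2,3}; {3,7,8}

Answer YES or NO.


v = 9, block size k = 3, number of blocks = 9.
For resolvability, blocks must partition into parallel classes of size v/k = 3.
Total blocks must therefore be a multiple of 3: 9 = 3·3 + 0 ⇒ divisible ✓.
Greedy packing gives 3 candidate class(es). Each should be a full parallel class (size 3, covers all 9 points).
  Class 1 (3 blocks): {1,5,8}; {4,6,7}; {0,2,3}. Points covered: [0, 1, 2, 3, 4, 5, 6, 7, 8].
  Class 2 (3 blocks): {0,4,5}; {1,2,6}; {3,7,8}. Points covered: [0, 1, 2, 3, 4, 5, 6, 7, 8].
  Class 3 (3 blocks): {0,1,7}; {3,5,6}; {2,4,8}. Points covered: [0, 1, 2, 3, 4, 5, 6, 7, 8].
All classes full (size 3)? YES. All classes cover every point? YES.
Resolvable? YES.

YES
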